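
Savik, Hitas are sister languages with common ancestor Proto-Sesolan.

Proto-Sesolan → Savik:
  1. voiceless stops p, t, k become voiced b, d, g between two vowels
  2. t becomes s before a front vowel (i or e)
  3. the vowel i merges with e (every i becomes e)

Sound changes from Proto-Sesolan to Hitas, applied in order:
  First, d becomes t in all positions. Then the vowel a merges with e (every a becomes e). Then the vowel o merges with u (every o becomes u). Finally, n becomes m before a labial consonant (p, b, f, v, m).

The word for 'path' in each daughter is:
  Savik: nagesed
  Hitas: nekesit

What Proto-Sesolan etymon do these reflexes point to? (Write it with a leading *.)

*nakesid

Position 6: Savik has e, Hitas has i. Hitas preserves i here (none of its changes turn any other segment into i), so the proto-segment is *i.
Position 2: Savik has a, Hitas has e. Savik preserves a here (none of its changes turn any other segment into a), so the proto-segment is *a.
Position 3: Savik has g, Hitas has k. Hitas preserves k here (none of its changes turn any other segment into k), so the proto-segment is *k.
Continuing position by position gives *nakesid; check it forward:
Savik: start from *nakesid.
  rule 1 (intervocalic voicing): nakesid → nagesid
  rule 2: no change — nagesid
  rule 3 (vowel merger): nagesid → nagesed
  ⇒ Savik nagesed
Hitas: *nakesid > nakesit > nekesit  (by unconditioned shift, vowel merger)
No other proto-form is consistent with every reflex, so the reconstruction is *nakesid.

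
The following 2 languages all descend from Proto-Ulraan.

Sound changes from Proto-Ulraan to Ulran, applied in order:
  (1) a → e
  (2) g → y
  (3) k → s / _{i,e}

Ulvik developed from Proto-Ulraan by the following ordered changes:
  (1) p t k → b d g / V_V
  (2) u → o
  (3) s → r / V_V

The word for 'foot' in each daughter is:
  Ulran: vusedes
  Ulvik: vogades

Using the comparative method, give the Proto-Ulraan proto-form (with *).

Position 4: Ulran has e, Ulvik has a. Ulvik preserves a here (none of its changes turn any other segment into a), so the proto-segment is *a.
Position 3: Ulran has s, Ulvik has g. Taking the neighbouring segments as reconstructed: Ulran s could go back to *k or *s; Ulvik g could go back to *k or *g — the one source consistent with every daughter is *k.
Position 2: Ulran has u, Ulvik has o. Ulran preserves u here (none of its changes turn any other segment into u), so the proto-segment is *u.
Verify the candidate proto-form against each daughter:
Ulran: start from *vukades.
  rule 1 (vowel merger): vukades → vukedes
  rule 2: no change — vukedes
  rule 3 (palatalisation): vukedes → vusedes
  ⇒ Ulran vusedes
Ulvik: start from *vukades.
  rule 1 (intervocalic voicing): vukades → vugades
  rule 2 (vowel merger): vugades → vogades
  rule 3: no change — vogades
  ⇒ Ulvik vogades
*vukades is the unique common source.

*vukades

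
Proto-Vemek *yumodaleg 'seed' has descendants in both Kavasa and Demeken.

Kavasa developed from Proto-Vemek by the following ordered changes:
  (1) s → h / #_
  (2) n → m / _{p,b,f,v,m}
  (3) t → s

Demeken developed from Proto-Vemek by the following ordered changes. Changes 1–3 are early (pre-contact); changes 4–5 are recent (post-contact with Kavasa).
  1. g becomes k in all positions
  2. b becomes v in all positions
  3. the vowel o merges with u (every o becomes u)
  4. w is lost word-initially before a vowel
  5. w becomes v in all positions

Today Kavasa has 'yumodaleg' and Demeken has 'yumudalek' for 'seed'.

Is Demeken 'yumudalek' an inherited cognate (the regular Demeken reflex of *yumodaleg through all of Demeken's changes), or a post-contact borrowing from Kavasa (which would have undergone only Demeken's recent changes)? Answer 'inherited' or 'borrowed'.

inherited

If inherited, *yumodaleg would pass through all of Demeken's changes:
Demeken: *yumodaleg > yumodalek > yumudalek  (by unconditioned shift, vowel merger)
If borrowed from Kavasa 'yumodaleg' after the early changes, it would undergo only the recent ones:
  rule 4 (glide loss): no change (yumodaleg)
  rule 5 (unconditioned shift): no change (yumodaleg)
  ⇒ as a loan: yumodaleg
Demeken 'yumudalek' matches the inherited outcome exactly, so it is an inherited cognate, not a loan.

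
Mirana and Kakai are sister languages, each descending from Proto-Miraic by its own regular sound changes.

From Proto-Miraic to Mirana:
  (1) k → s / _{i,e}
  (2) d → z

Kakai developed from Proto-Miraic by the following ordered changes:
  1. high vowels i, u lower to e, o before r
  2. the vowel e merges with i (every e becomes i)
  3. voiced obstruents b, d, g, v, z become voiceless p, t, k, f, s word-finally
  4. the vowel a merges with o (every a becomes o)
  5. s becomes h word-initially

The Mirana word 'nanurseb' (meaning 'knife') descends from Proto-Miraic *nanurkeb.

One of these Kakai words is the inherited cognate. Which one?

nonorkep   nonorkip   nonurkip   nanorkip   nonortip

Kakai: *nanurkeb > nanorkeb > nanorkib > nanorkip > nonorkip  (by pre-rhotic lowering, vowel merger, final devoicing, vowel merger)
The other candidates each miss or misapply at least one Kakai change.

nonorkip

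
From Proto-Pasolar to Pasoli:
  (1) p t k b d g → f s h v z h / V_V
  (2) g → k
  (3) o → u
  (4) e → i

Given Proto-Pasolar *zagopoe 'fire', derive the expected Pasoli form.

Pasoli: start from *zagopoe.
  rule 1 (intervocalic lenition): zagopoe → zahofoe
  rule 2: no change — zahofoe
  rule 3 (vowel merger): zahofoe → zahufue
  rule 4 (vowel merger): zahufue → zahufui
  ⇒ Pasoli zahufui

zahufui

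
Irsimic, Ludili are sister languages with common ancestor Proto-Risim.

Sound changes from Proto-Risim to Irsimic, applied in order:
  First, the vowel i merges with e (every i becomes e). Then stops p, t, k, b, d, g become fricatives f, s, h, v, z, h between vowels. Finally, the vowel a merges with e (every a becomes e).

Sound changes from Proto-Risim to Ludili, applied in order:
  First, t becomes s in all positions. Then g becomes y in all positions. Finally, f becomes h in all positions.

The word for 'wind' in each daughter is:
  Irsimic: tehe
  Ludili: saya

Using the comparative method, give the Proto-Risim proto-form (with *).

*taga

Position 3: Irsimic has h, Ludili has y. Taking the neighbouring segments as reconstructed: Irsimic h could go back to *k or *g or *h; Ludili y could go back to *g or *y — the one source consistent with every daughter is *g.
Position 4: Irsimic has e, Ludili has a. Ludili preserves a here (none of its changes turn any other segment into a), so the proto-segment is *a.
Continuing position by position gives *taga; check it forward:
Irsimic: start from *taga.
  rule 1: no change — taga
  rule 2 (intervocalic lenition): taga → taha
  rule 3 (vowel merger): taha → tehe
  ⇒ Irsimic tehe
Ludili: *taga > saga > saya  (by unconditioned shift, unconditioned shift)
Only *taga yields all of Irsimic tehe, Ludili saya.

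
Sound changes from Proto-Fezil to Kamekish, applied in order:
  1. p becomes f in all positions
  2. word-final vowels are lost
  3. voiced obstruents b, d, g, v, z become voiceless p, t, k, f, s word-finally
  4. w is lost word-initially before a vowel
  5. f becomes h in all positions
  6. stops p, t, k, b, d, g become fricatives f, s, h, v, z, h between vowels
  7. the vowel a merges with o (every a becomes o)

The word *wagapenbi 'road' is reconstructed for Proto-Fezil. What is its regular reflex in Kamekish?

ohohenp

Kamekish: start from *wagapenbi.
  rule 1 (unconditioned shift): wagapenbi → wagafenbi
  rule 2 (apocope): wagafenbi → wagafenb
  rule 3 (final devoicing): wagafenb → wagafenp
  rule 4 (glide loss): wagafenp → agafenp
  rule 5 (unconditioned shift): agafenp → agahenp
  rule 6 (intervocalic lenition): agahenp → ahahenp
  rule 7 (vowel merger): ahahenp → ohohenp
  ⇒ Kamekish ohohenp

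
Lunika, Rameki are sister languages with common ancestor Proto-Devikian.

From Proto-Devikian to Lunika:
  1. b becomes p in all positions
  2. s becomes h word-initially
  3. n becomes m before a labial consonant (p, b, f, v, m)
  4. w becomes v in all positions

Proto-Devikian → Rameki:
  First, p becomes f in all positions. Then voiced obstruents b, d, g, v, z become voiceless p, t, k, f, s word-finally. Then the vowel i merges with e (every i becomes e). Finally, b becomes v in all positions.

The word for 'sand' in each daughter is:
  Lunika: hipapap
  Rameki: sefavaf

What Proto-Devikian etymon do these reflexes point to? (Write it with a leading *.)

*sipabap

Position 2: Lunika has i, Rameki has e. Lunika preserves i here (none of its changes turn any other segment into i), so the proto-segment is *i.
Position 7: Lunika has p, Rameki has f. Taking the neighbouring segments as reconstructed: Lunika p could go back to *p or *b; Rameki f could go back to *p or *f or *v — the one source consistent with every daughter is *p.
Position 1: Lunika has h, Rameki has s. Taking the neighbouring segments as reconstructed: Lunika h could go back to *s or *h; Rameki s can only go back to *s — the one source consistent with every daughter is *s.
Continuing position by position gives *sipabap; check it forward:
Lunika: *sipabap
  sipabap → sipapap   [unconditioned shift]
  sipapap → hipapap   [debuccalisation]
  hipapap (rule 3 does not apply)
  hipapap (rule 4 does not apply)
  giving Lunika hipapap.
Rameki: *sipabap > sifabaf > sefabaf > sefavaf  (by unconditioned shift, vowel merger, unconditioned shift)
No other proto-form is consistent with every reflex, so the reconstruction is *sipabap.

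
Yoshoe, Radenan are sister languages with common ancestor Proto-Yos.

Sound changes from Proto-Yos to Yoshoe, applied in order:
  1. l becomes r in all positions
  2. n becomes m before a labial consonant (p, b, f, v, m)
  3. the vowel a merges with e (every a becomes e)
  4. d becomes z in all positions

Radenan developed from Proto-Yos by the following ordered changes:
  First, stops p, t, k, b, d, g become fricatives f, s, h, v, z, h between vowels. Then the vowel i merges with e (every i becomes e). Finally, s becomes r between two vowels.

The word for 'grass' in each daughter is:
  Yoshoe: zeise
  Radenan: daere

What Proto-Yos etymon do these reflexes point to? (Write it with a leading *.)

*daise

Position 1: Yoshoe has z, Radenan has d. Radenan preserves d here (none of its changes turn any other segment into d), so the proto-segment is *d.
Position 3: Yoshoe has i, Radenan has e. Yoshoe preserves i here (none of its changes turn any other segment into i), so the proto-segment is *i.
This points to *daise. Verify forward in each daughter:
Yoshoe: *daise
  daise (rule 1 does not apply)
  daise (rule 2 does not apply)
  daise → deise   [vowel merger]
  deise → zeise   [unconditioned shift]
  giving Yoshoe zeise.
Radenan: *daise
  daise (rule 1 does not apply)
  daise → daese   [vowel merger]
  daese → daere   [rhotacism]
  giving Radenan daere.
No other proto-form is consistent with every reflex, so the reconstruction is *daise.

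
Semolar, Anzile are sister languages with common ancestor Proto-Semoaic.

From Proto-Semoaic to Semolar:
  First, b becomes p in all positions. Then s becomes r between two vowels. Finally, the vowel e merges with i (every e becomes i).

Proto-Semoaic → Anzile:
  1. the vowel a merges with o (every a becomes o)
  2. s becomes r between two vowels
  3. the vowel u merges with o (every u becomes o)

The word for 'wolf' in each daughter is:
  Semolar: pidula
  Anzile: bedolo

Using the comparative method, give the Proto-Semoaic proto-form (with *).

*bedula

Position 1: Semolar has p, Anzile has b. Anzile preserves b here (none of its changes turn any other segment into b), so the proto-segment is *b.
Position 2: Semolar has i, Anzile has e. Anzile preserves e here (none of its changes turn any other segment into e), so the proto-segment is *e.
Continuing position by position gives *bedula; check it forward:
Semolar: start from *bedula.
  rule 1 (unconditioned shift): bedula → pedula
  rule 2: no change — pedula
  rule 3 (vowel merger): pedula → pidula
  ⇒ Semolar pidula
Anzile: *bedula
  bedula → bedulo   [vowel merger]
  bedulo (rule 2 does not apply)
  bedulo → bedolo   [vowel merger]
  giving Anzile bedolo.
Only *bedula yields all of Semolar pidula, Anzile bedolo.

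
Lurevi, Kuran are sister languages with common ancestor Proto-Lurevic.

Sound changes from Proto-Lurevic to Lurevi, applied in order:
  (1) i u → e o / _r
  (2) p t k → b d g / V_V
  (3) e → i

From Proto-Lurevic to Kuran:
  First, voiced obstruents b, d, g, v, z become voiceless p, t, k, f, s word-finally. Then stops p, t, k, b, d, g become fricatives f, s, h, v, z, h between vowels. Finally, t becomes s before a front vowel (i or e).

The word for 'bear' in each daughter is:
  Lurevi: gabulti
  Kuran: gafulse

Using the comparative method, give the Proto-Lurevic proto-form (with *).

Position 7: Lurevi has i, Kuran has e. Kuran preserves e here (none of its changes turn any other segment into e), so the proto-segment is *e.
Position 3: Lurevi has b, Kuran has f. Taking the neighbouring segments as reconstructed: Lurevi b could go back to *p or *b; Kuran f could go back to *p or *f — the one source consistent with every daughter is *p.
Position 6: Lurevi has t, Kuran has s. Lurevi preserves t here (none of its changes turn any other segment into t), so the proto-segment is *t.
Verify the candidate proto-form against each daughter:
Lurevi: *gapulte
  gapulte (rule 1 does not apply)
  gapulte → gabulte   [intervocalic voicing]
  gabulte → gabulti   [vowel merger]
  giving Lurevi gabulti.
Kuran: *gapulte
  gapulte (rule 1 does not apply)
  gapulte → gafulte   [intervocalic lenition]
  gafulte → gafulse   [palatalisation]
  giving Kuran gafulse.
No other proto-form is consistent with every reflex, so the reconstruction is *gapulte.

*gapulte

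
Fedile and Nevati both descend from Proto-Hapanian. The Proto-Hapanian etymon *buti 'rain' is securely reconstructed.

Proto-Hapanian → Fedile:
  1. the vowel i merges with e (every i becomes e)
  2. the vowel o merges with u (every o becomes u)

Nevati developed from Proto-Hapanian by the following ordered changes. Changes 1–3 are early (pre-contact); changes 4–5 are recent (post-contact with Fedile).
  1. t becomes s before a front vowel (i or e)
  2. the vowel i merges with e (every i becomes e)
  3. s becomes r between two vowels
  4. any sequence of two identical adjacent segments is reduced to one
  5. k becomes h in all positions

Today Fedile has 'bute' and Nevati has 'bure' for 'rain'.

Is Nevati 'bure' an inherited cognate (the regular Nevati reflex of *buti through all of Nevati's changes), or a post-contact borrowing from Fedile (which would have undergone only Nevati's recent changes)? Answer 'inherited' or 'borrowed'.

inherited

If inherited, *buti would pass through all of Nevati's changes:
Nevati: start from *buti.
  rule 1 (palatalisation): buti → busi
  rule 2 (vowel merger): busi → buse
  rule 3 (rhotacism): buse → bure
  rule 4: no change — bure
  rule 5: no change — bure
  ⇒ Nevati bure
If borrowed from Fedile 'bute' after the early changes, it would undergo only the recent ones:
  rule 4 (degemination): no change (bute)
  rule 5 (unconditioned shift): no change (bute)
  ⇒ as a loan: bute
Nevati 'bure' matches the inherited outcome exactly, so it is an inherited cognate, not a loan.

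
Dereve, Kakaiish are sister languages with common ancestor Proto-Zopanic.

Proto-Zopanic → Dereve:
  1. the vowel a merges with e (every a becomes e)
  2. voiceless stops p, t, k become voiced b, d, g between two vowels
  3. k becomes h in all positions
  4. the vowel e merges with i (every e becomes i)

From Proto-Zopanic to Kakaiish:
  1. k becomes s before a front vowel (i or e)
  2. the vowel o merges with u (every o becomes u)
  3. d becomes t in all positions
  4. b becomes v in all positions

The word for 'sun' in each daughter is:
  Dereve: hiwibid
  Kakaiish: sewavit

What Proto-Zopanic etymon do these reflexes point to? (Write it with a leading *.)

*kewabid

Position 2: Dereve has i, Kakaiish has e. Kakaiish preserves e here (none of its changes turn any other segment into e), so the proto-segment is *e.
Position 7: Dereve has d, Kakaiish has t. Taking the neighbouring segments as reconstructed: Dereve d can only go back to *d; Kakaiish t could go back to *t or *d — the one source consistent with every daughter is *d.
Continuing position by position gives *kewabid; check it forward:
Dereve: start from *kewabid.
  rule 1 (vowel merger): kewabid → kewebid
  rule 2: no change — kewebid
  rule 3 (unconditioned shift): kewebid → hewebid
  rule 4 (vowel merger): hewebid → hiwibid
  ⇒ Dereve hiwibid
Kakaiish: *kewabid
  kewabid → sewabid   [palatalisation]
  sewabid (rule 2 does not apply)
  sewabid → sewabit   [unconditioned shift]
  sewabit → sewavit   [unconditioned shift]
  giving Kakaiish sewavit.
Only *kewabid yields all of Dereve hiwibid, Kakaiish sewavit.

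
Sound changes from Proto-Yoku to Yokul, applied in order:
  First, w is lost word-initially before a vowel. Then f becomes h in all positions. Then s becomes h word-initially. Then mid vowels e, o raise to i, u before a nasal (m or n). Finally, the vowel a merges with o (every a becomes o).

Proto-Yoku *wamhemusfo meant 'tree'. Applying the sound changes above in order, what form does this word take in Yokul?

Yokul: start from *wamhemusfo.
  rule 1 (glide loss): wamhemusfo → amhemusfo
  rule 2 (unconditioned shift): amhemusfo → amhemusho
  rule 3: no change — amhemusho
  rule 4 (pre-nasal raising): amhemusho → amhimusho
  rule 5 (vowel merger): amhimusho → omhimusho
  ⇒ Yokul omhimusho

omhimusho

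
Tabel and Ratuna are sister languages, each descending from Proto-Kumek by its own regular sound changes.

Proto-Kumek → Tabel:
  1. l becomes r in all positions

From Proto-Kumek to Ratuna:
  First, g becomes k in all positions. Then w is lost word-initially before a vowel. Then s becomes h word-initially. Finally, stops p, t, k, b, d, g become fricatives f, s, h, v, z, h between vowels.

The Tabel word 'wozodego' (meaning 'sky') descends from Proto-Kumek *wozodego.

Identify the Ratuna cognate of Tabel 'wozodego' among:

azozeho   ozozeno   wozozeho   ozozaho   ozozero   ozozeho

Ratuna: start from *wozodego.
  rule 1 (unconditioned shift): wozodego → wozodeko
  rule 2 (glide loss): wozodeko → ozodeko
  rule 3: no change — ozodeko
  rule 4 (intervocalic lenition): ozodeko → ozozeho
  ⇒ Ratuna ozozeho
Only 'ozozeho' matches the regular Ratuna development of *wozodego.

ozozeho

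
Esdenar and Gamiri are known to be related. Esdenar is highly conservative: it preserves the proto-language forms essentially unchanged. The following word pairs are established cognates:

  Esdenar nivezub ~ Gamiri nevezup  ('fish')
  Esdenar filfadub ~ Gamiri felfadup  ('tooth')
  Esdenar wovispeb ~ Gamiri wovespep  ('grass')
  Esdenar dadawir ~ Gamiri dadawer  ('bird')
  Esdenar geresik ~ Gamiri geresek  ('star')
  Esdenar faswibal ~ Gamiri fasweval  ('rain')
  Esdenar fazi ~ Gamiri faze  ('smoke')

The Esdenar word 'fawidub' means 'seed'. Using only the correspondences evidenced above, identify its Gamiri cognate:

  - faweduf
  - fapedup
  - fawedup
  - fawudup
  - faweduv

filfadub ~ felfadup, wovispeb ~ wovespep — Esdenar i corresponds to Gamiri e after a consonant, before a consonant other than r, m, n, p, b, f, v.
nivezub ~ nevezup, filfadub ~ felfadup — Esdenar b corresponds to Gamiri p word-finally.
Applying these to Esdenar 'fawidub':
  fawidub → fawedub   (i→e after a consonant, before a consonant other than r, m, n, p, b, f, v)
  fawedub → fawedup   (b→p word-finally)
So the Gamiri cognate is 'fawedup'.

fawedup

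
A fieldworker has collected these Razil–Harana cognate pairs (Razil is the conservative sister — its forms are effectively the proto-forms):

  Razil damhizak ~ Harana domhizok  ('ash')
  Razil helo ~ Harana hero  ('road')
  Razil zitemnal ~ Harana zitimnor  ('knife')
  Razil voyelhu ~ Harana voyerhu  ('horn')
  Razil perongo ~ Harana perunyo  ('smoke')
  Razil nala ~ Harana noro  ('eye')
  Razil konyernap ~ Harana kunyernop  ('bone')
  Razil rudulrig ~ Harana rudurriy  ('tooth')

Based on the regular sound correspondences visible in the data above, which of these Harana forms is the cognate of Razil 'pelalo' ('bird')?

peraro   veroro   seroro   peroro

peroro

nala ~ noro — Razil l corresponds to Harana r between vowels (before a back vowel).
damhizak ~ domhizok, zitemnal ~ zitimnor — Razil a corresponds to Harana o after a consonant, before a consonant other than r, m, n, p, b, f, v.
helo ~ hero — Razil l corresponds to Harana r between vowels (before a back vowel).
Applying these to Razil 'pelalo':
  pelalo → peralo   (l→r between vowels (before a back vowel))
  peralo → perolo   (a→o after a consonant, before a consonant other than r, m, n, p, b, f, v)
  perolo → peroro   (l→r between vowels (before a back vowel))
So the Harana cognate is 'peroro'.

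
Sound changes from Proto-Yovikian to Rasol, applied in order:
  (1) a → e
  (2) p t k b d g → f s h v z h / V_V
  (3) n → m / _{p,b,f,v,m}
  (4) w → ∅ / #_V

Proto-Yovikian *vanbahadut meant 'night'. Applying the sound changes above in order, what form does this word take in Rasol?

vembehezut

Rasol: *vanbahadut > venbehedut > venbehezut > vembehezut  (by vowel merger, intervocalic lenition, nasal place assimilation)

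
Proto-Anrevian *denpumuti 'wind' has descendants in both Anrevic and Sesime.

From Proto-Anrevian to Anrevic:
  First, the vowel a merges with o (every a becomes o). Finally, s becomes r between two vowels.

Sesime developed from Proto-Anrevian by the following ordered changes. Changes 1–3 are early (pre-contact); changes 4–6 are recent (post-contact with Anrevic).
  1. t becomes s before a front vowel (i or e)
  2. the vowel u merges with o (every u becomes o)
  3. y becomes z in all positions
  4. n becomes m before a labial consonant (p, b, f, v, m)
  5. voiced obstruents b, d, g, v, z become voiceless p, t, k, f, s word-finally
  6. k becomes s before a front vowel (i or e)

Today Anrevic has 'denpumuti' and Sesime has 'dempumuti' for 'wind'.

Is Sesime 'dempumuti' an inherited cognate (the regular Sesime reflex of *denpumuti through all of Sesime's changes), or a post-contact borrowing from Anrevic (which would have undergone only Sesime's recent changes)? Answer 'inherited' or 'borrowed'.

borrowed

If inherited, *denpumuti would pass through all of Sesime's changes:
Sesime: *denpumuti
  denpumuti → denpumusi   [palatalisation]
  denpumusi → denpomosi   [vowel merger]
  denpomosi (rule 3 does not apply)
  denpomosi → dempomosi   [nasal place assimilation]
  dempomosi (rule 5 does not apply)
  dempomosi (rule 6 does not apply)
  giving Sesime dempomosi.
If borrowed from Anrevic 'denpumuti' after the early changes, it would undergo only the recent ones:
  rule 4 (nasal place assimilation): denpumuti → dempumuti
  rule 5 (final devoicing): no change (dempumuti)
  rule 6 (palatalisation): no change (dempumuti)
  ⇒ as a loan: dempumuti
Sesime 'dempumuti' matches the loan outcome 'dempumuti', not the inherited 'dempomosi' — it skipped the early Sesime changes, so it was borrowed from Anrevic.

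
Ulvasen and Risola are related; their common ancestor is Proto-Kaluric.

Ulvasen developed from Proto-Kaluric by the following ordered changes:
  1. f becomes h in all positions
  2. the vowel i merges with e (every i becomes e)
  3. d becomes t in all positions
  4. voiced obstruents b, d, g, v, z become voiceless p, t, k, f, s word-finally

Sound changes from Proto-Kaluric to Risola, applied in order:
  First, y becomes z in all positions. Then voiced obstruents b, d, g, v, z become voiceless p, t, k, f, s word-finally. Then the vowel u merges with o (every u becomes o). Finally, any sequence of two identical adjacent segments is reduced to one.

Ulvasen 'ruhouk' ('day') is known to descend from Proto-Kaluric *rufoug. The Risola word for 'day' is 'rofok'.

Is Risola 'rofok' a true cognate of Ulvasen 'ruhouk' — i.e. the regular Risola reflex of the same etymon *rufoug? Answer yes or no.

yes

Derive the expected Risola reflex of *rufoug:
Risola: start from *rufoug.
  rule 1: no change — rufoug
  rule 2 (final devoicing): rufoug → rufouk
  rule 3 (vowel merger): rufouk → rofook
  rule 4 (degemination): rofook → rofok
  ⇒ Risola rofok
Risola 'rofok' matches the regular reflex exactly, so the pair is cognate.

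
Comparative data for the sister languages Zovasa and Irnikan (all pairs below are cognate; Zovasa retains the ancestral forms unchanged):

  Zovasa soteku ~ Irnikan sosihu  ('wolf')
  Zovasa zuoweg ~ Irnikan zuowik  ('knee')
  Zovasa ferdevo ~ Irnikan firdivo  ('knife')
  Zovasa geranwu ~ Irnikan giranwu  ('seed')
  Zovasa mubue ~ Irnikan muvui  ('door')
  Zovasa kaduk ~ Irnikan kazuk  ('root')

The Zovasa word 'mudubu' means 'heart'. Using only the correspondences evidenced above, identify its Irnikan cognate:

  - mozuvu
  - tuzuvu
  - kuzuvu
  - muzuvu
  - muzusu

kaduk ~ kazuk — Zovasa d corresponds to Irnikan z between vowels (before a back vowel).
mubue ~ muvui — Zovasa b corresponds to Irnikan v between vowels (before a back vowel).
Applying these to Zovasa 'mudubu':
  mudubu → muzubu   (d→z between vowels (before a back vowel))
  muzubu → muzuvu   (b→v between vowels (before a back vowel))
So the Irnikan cognate is 'muzuvu'.

muzuvu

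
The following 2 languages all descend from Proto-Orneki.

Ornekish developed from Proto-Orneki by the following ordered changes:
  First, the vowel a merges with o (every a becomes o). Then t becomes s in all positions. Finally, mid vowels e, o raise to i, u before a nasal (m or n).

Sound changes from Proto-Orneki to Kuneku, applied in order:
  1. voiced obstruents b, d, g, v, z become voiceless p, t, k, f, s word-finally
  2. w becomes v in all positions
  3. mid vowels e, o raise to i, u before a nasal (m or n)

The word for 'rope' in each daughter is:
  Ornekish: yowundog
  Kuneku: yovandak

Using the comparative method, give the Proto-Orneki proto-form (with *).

*yowandag

Position 3: Ornekish has w, Kuneku has v. Ornekish preserves w here (none of its changes turn any other segment into w), so the proto-segment is *w.
Position 4: Ornekish has u, Kuneku has a. Kuneku preserves a here (none of its changes turn any other segment into a), so the proto-segment is *a.
Position 8: Ornekish has g, Kuneku has k. Ornekish preserves g here (none of its changes turn any other segment into g), so the proto-segment is *g.
Continuing position by position gives *yowandag; check it forward:
Ornekish: *yowandag
  yowandag → yowondog   [vowel merger]
  yowondog (rule 2 does not apply)
  yowondog → yowundog   [pre-nasal raising]
  giving Ornekish yowundog.
Kuneku: *yowandag
  yowandag → yowandak   [final devoicing]
  yowandak → yovandak   [unconditioned shift]
  yovandak (rule 3 does not apply)
  giving Kuneku yovandak.
*yowandag is the unique common source.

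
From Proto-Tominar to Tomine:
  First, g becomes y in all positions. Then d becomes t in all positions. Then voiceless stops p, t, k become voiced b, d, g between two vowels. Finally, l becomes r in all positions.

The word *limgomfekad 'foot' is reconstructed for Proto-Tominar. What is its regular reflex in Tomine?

rimyomfegat

Tomine: start from *limgomfekad.
  rule 1 (unconditioned shift): limgomfekad → limyomfekad
  rule 2 (unconditioned shift): limyomfekad → limyomfekat
  rule 3 (intervocalic voicing): limyomfekat → limyomfegat
  rule 4 (unconditioned shift): limyomfegat → rimyomfegat
  ⇒ Tomine rimyomfegat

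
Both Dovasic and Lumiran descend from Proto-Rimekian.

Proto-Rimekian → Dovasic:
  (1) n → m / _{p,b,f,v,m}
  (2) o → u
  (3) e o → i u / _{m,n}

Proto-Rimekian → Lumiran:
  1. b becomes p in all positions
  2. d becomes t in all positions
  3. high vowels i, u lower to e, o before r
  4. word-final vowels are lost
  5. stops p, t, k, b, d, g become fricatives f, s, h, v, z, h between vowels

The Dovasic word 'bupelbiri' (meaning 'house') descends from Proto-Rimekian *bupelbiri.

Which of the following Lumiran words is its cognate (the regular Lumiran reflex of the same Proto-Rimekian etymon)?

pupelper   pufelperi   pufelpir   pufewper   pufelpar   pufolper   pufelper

Lumiran: *bupelbiri > pupelpiri > pupelperi > pupelper > pufelper  (by unconditioned shift, pre-rhotic lowering, apocope, intervocalic lenition)
Among the options, 'pufelper' alone shows every Lumiran change applied in order.

pufelper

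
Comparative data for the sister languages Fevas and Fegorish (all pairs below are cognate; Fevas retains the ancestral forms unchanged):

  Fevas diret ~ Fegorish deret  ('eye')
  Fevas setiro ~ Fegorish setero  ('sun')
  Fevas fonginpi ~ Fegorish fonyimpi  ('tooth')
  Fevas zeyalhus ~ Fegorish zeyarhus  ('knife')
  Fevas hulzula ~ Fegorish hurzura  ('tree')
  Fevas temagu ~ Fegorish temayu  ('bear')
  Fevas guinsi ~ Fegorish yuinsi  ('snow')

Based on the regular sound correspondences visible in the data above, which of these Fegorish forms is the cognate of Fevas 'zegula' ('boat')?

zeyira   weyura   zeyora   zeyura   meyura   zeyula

temagu ~ temayu — Fevas g corresponds to Fegorish y between vowels (before a back vowel).
hulzula ~ hurzura — Fevas l corresponds to Fegorish r between vowels (before a back vowel).
Applying these to Fevas 'zegula':
  zegula → zeyula   (g→y between vowels (before a back vowel))
  zeyula → zeyura   (l→r between vowels (before a back vowel))
So the Fegorish cognate is 'zeyura'.

zeyura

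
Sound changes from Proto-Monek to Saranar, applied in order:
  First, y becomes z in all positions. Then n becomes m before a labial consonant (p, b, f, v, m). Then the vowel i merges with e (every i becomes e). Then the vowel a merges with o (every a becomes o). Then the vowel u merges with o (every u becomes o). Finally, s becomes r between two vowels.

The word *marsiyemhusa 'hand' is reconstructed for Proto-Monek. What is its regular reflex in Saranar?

morsezemhoro

Saranar: start from *marsiyemhusa.
  rule 1 (unconditioned shift): marsiyemhusa → marsizemhusa
  rule 2: no change — marsizemhusa
  rule 3 (vowel merger): marsizemhusa → marsezemhusa
  rule 4 (vowel merger): marsezemhusa → morsezemhuso
  rule 5 (vowel merger): morsezemhuso → morsezemhoso
  rule 6 (rhotacism): morsezemhoso → morsezemhoro
  ⇒ Saranar morsezemhoro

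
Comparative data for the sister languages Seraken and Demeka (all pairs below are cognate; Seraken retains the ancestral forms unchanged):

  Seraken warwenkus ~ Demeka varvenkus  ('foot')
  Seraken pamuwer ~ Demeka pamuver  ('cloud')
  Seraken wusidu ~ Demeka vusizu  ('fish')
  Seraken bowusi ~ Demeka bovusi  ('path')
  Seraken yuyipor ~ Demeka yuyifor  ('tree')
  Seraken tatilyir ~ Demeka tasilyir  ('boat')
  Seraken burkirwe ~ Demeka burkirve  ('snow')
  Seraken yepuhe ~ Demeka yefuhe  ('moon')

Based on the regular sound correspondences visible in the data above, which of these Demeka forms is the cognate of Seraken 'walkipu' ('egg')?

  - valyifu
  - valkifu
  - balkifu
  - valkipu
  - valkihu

valkifu

warwenkus ~ varvenkus — Seraken w corresponds to Demeka v word-initially before a back vowel.
yepuhe ~ yefuhe — Seraken p corresponds to Demeka f between vowels (before a back vowel).
Applying these to Seraken 'walkipu':
  walkipu → valkipu   (w→v word-initially before a back vowel)
  valkipu → valkifu   (p→f between vowels (before a back vowel))
So the Demeka cognate is 'valkifu'.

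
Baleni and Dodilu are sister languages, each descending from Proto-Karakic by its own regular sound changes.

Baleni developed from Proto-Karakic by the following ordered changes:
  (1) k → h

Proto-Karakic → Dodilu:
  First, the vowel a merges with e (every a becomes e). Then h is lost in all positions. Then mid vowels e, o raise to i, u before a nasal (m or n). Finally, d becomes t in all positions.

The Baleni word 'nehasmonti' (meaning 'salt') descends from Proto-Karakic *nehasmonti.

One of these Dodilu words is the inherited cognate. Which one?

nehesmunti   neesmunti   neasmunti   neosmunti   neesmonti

Dodilu: *nehasmonti > nehesmonti > neesmonti > neesmunti  (by vowel merger, h-loss, pre-nasal raising)
Among the options, 'neesmunti' alone shows every Dodilu change applied in order.

neesmunti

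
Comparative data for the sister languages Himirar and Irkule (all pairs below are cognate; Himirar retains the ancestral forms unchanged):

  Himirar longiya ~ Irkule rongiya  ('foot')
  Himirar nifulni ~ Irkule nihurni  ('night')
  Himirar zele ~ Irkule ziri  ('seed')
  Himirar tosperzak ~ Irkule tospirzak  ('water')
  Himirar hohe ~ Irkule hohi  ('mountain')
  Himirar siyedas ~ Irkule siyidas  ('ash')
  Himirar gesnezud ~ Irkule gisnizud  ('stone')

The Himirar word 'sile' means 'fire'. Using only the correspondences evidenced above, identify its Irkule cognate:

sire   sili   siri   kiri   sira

siri

zele ~ ziri — Himirar l corresponds to Irkule r between vowels (before a front vowel).
zele ~ ziri, hohe ~ hohi — Himirar e corresponds to Irkule i word-finally.
Applying these to Himirar 'sile':
  sile → sire   (l→r between vowels (before a front vowel))
  sire → siri   (e→i word-finally)
So the Irkule cognate is 'siri'.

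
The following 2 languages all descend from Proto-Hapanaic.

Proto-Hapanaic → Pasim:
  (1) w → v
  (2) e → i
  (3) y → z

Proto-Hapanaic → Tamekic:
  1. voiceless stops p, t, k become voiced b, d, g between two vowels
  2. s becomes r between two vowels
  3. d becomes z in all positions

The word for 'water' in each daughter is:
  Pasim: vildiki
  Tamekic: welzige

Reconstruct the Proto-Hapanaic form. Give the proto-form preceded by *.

*weldike

Position 1: Pasim has v, Tamekic has w. Tamekic preserves w here (none of its changes turn any other segment into w), so the proto-segment is *w.
Position 4: Pasim has d, Tamekic has z. Pasim preserves d here (none of its changes turn any other segment into d), so the proto-segment is *d.
Position 6: Pasim has k, Tamekic has g. Pasim preserves k here (none of its changes turn any other segment into k), so the proto-segment is *k.
Verify the candidate proto-form against each daughter:
Pasim: *weldike > veldike > vildiki  (by unconditioned shift, vowel merger)
Tamekic: *weldike
  weldike → weldige   [intervocalic voicing]
  weldige (rule 2 does not apply)
  weldige → welzige   [unconditioned shift]
  giving Tamekic welzige.
*weldike is the unique common source.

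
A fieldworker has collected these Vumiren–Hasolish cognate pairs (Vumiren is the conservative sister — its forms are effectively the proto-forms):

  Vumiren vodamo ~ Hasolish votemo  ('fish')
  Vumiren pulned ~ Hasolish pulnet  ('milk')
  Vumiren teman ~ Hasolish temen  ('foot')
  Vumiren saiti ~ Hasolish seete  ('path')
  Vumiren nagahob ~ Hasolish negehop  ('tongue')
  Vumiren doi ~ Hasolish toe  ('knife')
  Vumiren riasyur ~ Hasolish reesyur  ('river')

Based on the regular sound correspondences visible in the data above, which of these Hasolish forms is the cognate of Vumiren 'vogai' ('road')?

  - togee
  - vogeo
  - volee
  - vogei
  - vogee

vogee

saiti ~ seete — Vumiren a corresponds to Hasolish e after a consonant, before a front vowel.
doi ~ toe — Vumiren i corresponds to Hasolish e word-finally.
Applying these to Vumiren 'vogai':
  vogai → vogei   (a→e after a consonant, before a front vowel)
  vogei → vogee   (i→e word-finally)
So the Hasolish cognate is 'vogee'.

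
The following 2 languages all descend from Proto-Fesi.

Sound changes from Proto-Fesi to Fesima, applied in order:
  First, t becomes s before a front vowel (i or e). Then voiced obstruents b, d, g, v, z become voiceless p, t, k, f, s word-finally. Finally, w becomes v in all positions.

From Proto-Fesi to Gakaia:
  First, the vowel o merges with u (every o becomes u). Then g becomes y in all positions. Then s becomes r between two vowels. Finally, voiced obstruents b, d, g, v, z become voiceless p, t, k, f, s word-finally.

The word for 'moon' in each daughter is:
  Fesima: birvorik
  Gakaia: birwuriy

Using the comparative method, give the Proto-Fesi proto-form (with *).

Position 4: Fesima has v, Gakaia has w. Gakaia preserves w here (none of its changes turn any other segment into w), so the proto-segment is *w.
Position 5: Fesima has o, Gakaia has u. Fesima preserves o here (none of its changes turn any other segment into o), so the proto-segment is *o.
Position 8: Fesima has k, Gakaia has y. Taking the neighbouring segments as reconstructed: Fesima k could go back to *k or *g; Gakaia y could go back to *g or *y — the one source consistent with every daughter is *g.
The remaining positions agree across the daughters. Check the candidate against every language:
Fesima: *birworig
  birworig (rule 1 does not apply)
  birworig → birworik   [final devoicing]
  birworik → birvorik   [unconditioned shift]
  giving Fesima birvorik.
Gakaia: *birworig > birwurig > birwuriy  (by vowel merger, unconditioned shift)
Only *birworig yields all of Fesima birvorik, Gakaia birwuriy.

*birworig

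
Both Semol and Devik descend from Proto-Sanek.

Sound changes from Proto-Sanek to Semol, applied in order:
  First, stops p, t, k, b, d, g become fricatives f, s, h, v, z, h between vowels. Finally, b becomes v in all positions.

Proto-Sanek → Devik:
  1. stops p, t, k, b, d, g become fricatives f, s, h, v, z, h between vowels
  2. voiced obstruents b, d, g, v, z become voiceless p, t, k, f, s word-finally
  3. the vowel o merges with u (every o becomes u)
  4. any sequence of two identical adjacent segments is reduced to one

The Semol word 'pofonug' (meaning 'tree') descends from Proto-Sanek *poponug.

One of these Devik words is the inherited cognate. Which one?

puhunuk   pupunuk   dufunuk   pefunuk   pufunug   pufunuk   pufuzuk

pufunuk

Devik: start from *poponug.
  rule 1 (intervocalic lenition): poponug → pofonug
  rule 2 (final devoicing): pofonug → pofonuk
  rule 3 (vowel merger): pofonuk → pufunuk
  rule 4: no change — pufunuk
  ⇒ Devik pufunuk
Only 'pufunuk' matches the regular Devik development of *poponug.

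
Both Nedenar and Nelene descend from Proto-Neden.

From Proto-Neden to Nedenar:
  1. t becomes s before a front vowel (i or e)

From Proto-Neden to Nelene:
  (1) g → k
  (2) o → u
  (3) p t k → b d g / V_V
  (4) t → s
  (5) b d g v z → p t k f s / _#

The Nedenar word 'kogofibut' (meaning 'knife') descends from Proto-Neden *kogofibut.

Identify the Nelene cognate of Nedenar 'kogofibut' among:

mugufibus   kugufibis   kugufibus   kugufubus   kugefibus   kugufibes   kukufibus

kugufibus

Nelene: start from *kogofibut.
  rule 1 (unconditioned shift): kogofibut → kokofibut
  rule 2 (vowel merger): kokofibut → kukufibut
  rule 3 (intervocalic voicing): kukufibut → kugufibut
  rule 4 (unconditioned shift): kugufibut → kugufibus
  rule 5: no change — kugufibus
  ⇒ Nelene kugufibus
Only 'kugufibus' matches the regular Nelene development of *kogofibut.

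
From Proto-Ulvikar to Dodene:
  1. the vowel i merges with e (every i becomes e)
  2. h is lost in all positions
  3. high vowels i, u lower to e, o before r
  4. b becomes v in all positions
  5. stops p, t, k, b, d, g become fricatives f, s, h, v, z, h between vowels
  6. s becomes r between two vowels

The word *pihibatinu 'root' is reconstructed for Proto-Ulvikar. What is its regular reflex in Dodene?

Dodene: *pihibatinu > pehebatenu > peebatenu > peevatenu > peevasenu > peevarenu  (by vowel merger, h-loss, unconditioned shift, intervocalic lenition, rhotacism)

peevarenu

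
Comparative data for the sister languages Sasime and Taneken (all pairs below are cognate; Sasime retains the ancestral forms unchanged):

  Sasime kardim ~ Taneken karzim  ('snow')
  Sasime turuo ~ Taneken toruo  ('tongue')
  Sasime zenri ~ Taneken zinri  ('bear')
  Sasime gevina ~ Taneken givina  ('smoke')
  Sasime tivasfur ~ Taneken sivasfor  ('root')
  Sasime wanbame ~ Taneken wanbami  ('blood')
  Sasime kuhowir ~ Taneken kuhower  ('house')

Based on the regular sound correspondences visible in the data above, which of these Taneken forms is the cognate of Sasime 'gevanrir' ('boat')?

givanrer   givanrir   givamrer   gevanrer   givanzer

givanrer

gevina ~ givina — Sasime e corresponds to Taneken i after a consonant, before a labial obstruent.
kuhowir ~ kuhower — Sasime i corresponds to Taneken e after a consonant, before r.
Applying these to Sasime 'gevanrir':
  gevanrir → givanrir   (e→i after a consonant, before a labial obstruent)
  givanrir → givanrer   (i→e after a consonant, before r)
So the Taneken cognate is 'givanrer'.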